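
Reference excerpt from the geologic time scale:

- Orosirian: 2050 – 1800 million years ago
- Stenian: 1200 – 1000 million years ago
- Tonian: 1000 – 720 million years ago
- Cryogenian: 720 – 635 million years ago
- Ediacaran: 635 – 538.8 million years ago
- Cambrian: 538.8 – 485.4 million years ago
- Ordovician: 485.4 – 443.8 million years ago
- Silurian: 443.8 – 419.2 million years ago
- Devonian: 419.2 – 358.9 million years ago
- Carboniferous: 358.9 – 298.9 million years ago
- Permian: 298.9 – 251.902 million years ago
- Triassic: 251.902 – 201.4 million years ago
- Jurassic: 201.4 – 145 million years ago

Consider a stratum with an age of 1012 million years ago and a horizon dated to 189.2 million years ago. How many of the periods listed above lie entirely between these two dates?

The older date is 1012 Ma and the younger is 189.2 Ma.
Periods with start < 1012 and end > 189.2 Ma: Tonian (1000–720), Cryogenian (720–635), Ediacaran (635–538.8), Cambrian (538.8–485.4), Ordovician (485.4–443.8), Silurian (443.8–419.2), Devonian (419.2–358.9), Carboniferous (358.9–298.9), Permian (298.9–251.902), Triassic (251.902–201.4).
That is 10 complete periods.

10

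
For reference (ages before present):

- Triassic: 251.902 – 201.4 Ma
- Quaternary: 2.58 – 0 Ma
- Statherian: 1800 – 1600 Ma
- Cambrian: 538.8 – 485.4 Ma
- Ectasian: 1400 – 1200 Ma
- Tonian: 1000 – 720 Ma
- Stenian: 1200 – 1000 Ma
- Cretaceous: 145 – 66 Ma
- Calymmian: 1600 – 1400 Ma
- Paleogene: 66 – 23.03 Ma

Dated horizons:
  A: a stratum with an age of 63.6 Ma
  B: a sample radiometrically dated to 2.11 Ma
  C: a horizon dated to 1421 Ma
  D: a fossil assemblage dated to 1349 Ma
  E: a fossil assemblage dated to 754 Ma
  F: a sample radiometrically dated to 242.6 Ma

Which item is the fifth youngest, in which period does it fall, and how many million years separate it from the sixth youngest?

D, in the Ectasian; 72 million years to C

Smaller Ma means younger, so youngest first: B 2.11 < A 63.6 < F 242.6 < E 754 < D 1349 < C 1421.
Counting 5 along gives D (1349 Ma); the excerpt puts that inside the Ectasian, 1400–1200 Ma.
Next in line is C (1421 Ma), and 1421 − 1349 = 72 Myr.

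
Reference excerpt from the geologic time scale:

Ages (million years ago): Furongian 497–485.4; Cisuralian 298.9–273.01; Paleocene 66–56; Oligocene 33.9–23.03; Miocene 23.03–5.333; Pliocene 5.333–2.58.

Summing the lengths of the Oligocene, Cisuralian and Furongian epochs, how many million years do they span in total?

Each duration: Oligocene = 10.87; Cisuralian = 25.89; Furongian = 11.6.
Sum: 10.87 + 25.89 + 11.6 = 48.36 Myr.

48.36 million years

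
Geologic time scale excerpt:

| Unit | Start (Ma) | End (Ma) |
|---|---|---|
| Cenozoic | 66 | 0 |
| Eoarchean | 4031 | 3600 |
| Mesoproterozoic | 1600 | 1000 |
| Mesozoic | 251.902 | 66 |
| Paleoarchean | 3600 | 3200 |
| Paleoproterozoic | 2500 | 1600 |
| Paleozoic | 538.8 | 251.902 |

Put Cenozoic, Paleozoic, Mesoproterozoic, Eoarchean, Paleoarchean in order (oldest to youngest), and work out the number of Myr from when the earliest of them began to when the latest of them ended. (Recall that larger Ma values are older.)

Start ages (Ma): Eoarchean 4031, Paleoarchean 3600, Mesoproterozoic 1600, Paleozoic 538.8, Cenozoic 66.
Ordered oldest to youngest: Eoarchean, Paleoarchean, Mesoproterozoic, Paleozoic, Cenozoic.
Span = 4031 − 0 = 4031 Myr.

Eoarchean → Paleoarchean → Mesoproterozoic → Paleozoic → Cenozoic; total span 4031 Myr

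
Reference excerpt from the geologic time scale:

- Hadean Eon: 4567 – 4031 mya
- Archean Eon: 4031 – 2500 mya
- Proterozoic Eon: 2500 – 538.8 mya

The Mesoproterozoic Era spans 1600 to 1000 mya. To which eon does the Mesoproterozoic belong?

The Mesoproterozoic (1600–1000 Ma) lies entirely within 2500–538.8 Ma, the Proterozoic Eon.

Proterozoic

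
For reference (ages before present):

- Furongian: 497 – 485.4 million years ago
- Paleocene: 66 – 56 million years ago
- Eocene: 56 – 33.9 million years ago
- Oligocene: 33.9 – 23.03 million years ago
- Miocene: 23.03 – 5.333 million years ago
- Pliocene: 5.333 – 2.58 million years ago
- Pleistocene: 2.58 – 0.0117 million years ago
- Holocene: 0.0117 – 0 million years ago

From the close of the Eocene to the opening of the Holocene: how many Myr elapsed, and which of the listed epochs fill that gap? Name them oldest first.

End of Eocene = 33.9 Ma; start of Holocene = 0.0117 Ma.
Gap = 33.9 − 0.0117 = 33.8883 Myr.
Epochs wholly inside 33.9–0.0117 Ma: Oligocene (33.9–23.03), Miocene (23.03–5.333), Pliocene (5.333–2.58), Pleistocene (2.58–0.0117).

33.8883 million years; Oligocene, Miocene, Pliocene, Pleistocene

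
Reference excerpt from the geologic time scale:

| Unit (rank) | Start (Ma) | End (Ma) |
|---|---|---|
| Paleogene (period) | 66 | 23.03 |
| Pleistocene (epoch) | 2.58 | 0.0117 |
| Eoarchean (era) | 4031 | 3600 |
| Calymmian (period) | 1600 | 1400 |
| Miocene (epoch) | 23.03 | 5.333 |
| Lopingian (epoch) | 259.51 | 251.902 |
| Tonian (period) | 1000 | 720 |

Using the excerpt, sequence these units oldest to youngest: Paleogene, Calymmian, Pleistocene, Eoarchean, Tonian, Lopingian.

Eoarchean, then Calymmian, then Tonian, then Lopingian, then Paleogene, then Pleistocene

The oldest of these is Eoarchean (starts 4031 Ma) and the youngest is Pleistocene (ends 0.0117 Ma).
In between, by decreasing start age: Calymmian (1600), Tonian (1000), Lopingian (259.51), Paleogene (66).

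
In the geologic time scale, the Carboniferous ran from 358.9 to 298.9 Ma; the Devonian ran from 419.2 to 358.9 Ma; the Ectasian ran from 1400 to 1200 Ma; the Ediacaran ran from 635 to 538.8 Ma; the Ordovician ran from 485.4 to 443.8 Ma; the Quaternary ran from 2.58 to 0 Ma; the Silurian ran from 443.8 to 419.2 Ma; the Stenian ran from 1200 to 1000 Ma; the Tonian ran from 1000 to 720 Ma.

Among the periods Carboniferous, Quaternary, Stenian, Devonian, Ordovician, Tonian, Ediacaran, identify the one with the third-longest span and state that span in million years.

Ediacaran, 96.2 million years

Durations: Carboniferous 60; Quaternary 2.58; Stenian 200; Devonian 60.3; Ordovician 41.6; Tonian 280; Ediacaran 96.2 Myr.
Sorted longest-first: Tonian (280), Stenian (200), Ediacaran (96.2), Devonian (60.3), Carboniferous (60), Ordovician (41.6), Quaternary (2.58).
The third longest is Ediacaran at 96.2 Myr.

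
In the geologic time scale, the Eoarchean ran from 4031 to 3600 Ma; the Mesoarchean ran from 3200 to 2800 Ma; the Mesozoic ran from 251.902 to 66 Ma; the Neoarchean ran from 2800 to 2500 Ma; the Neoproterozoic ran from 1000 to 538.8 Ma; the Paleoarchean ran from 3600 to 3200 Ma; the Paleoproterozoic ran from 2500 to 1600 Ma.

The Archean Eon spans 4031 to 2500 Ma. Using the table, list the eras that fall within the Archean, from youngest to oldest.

Neoarchean, Mesoarchean, Paleoarchean, Eoarchean

Eras with both bounds inside 4031–2500 Ma: Neoarchean (2800–2500), Mesoarchean (3200–2800), Paleoarchean (3600–3200), Eoarchean (4031–3600).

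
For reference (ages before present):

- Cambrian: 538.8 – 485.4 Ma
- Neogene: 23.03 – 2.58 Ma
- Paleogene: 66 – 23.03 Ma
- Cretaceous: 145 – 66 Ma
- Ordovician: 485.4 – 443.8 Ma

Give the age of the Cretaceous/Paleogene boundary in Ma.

66 Ma

The Cretaceous ends and the Paleogene begins at 66 Ma.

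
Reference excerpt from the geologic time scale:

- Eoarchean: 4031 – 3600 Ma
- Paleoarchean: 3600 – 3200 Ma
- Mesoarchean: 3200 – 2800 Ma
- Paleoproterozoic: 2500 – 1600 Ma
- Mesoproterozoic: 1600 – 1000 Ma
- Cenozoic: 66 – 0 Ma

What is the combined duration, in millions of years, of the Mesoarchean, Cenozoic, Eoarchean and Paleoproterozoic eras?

1797 million years

Each duration: Mesoarchean = 400; Cenozoic = 66; Eoarchean = 431; Paleoproterozoic = 900.
Sum: 400 + 66 + 431 + 900 = 1797 Myr.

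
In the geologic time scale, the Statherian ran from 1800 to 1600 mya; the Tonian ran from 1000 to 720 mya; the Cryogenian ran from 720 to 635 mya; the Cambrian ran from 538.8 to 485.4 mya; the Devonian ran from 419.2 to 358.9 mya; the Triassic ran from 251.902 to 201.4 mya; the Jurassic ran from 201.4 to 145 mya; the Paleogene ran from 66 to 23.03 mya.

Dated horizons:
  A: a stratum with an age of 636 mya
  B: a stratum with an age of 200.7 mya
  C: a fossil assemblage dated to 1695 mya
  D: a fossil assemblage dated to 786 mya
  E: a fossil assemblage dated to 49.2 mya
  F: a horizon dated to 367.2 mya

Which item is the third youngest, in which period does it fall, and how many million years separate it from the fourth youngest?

F, in the Devonian; 268.8 million years to A

Smaller Ma means younger, so youngest first: E 49.2 < B 200.7 < F 367.2 < A 636 < D 786 < C 1695.
Counting 3 along gives F (367.2 Ma); the excerpt puts that inside the Devonian, 419.2–358.9 Ma.
Next in line is A (636 Ma), and 636 − 367.2 = 268.8 Myr.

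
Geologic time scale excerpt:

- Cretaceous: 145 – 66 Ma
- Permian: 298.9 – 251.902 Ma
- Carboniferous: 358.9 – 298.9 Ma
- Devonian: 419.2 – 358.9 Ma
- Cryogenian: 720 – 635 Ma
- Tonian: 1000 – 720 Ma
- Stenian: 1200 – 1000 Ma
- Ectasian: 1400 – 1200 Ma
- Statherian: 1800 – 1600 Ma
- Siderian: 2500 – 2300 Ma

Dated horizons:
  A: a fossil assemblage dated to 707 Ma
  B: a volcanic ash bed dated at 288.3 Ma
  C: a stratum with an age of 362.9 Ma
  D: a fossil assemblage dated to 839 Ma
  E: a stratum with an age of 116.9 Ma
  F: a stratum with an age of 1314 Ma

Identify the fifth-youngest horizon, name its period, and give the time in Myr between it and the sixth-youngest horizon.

D, in the Tonian; 475 million years to F

Sorted youngest-first by Ma: E (116.9), B (288.3), C (362.9), A (707), D (839), F (1314).
The fifth youngest is D at 839 Ma, which lies in 1000–720 Ma: the Tonian.
The sixth youngest is F at 1314 Ma; separation = |839 − 1314| = 475 Myr.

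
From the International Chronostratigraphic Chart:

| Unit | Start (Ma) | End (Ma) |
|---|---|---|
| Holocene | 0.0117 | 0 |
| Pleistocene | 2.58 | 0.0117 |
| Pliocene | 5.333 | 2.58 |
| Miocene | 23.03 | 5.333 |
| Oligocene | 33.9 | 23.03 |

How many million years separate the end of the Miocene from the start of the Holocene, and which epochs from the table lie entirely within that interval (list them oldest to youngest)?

5.3213 million years; Pliocene, Pleistocene

The Miocene closes at 5.333 Ma and the Holocene opens at 0.0117 Ma, so the interval is 5.333 − 0.0117 = 5.3213 Myr.
An epoch fits inside if it starts at or after 5.333 Ma and ends at or before 0.0117 Ma; oldest first that gives Pliocene, Pleistocene.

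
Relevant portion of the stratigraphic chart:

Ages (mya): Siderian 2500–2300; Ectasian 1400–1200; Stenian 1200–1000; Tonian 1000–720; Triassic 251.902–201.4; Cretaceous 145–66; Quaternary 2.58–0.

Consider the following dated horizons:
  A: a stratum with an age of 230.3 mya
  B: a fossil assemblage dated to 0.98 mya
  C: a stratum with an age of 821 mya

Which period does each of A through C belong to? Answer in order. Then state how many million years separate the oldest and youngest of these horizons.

A — Triassic; B — Quaternary; C — Tonian; span 820.02 million years

A: 230.3 Ma lies in 251.902–201.4 Ma, so Triassic.
B: 0.98 Ma lies in 2.58–0 Ma, so Quaternary.
C: 821 Ma lies in 1000–720 Ma, so Tonian.
Oldest = 821 Ma, youngest = 0.98 Ma → span 820.02 Myr.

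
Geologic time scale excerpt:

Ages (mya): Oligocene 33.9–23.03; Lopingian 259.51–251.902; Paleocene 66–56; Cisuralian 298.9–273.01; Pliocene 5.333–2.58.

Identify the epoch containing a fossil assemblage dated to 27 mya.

27 Ma lies between 33.9 and 23.03 Ma, so it falls in the Oligocene.

Oligocene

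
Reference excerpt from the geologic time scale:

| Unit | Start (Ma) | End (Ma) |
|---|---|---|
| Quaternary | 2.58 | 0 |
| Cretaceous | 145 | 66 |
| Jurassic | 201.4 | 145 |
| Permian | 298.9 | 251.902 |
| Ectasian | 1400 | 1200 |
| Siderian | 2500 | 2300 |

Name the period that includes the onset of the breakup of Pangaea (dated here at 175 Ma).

Jurassic

175 Ma lies between 201.4 and 145 Ma, so it falls in the Jurassic.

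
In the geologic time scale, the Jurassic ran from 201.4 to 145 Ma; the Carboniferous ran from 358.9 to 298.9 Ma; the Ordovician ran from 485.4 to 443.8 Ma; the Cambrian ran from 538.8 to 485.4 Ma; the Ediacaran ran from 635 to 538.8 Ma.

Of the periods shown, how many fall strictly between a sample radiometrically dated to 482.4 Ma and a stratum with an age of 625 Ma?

625 Ma sits inside the Ediacaran (635–538.8) and 482.4 Ma inside the Ordovician (485.4–443.8); neither of those is wholly between the two dates.
The listed periods lying completely between them are Cambrian — 1 in all.

1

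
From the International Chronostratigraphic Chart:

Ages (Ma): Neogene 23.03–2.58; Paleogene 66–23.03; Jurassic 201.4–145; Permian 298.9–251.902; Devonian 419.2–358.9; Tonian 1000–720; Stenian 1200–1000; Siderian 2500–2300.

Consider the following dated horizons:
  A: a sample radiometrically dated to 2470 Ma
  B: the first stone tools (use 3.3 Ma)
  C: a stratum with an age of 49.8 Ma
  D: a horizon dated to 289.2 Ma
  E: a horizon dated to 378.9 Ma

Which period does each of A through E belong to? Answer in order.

A — Siderian; B — Neogene; C — Paleogene; D — Permian; E — Devonian

A: 2470 Ma lies in 2500–2300 Ma, so Siderian.
B: 3.3 Ma lies in 23.03–2.58 Ma, so Neogene.
C: 49.8 Ma lies in 66–23.03 Ma, so Paleogene.
D: 289.2 Ma lies in 298.9–251.902 Ma, so Permian.
E: 378.9 Ma lies in 419.2–358.9 Ma, so Devonian.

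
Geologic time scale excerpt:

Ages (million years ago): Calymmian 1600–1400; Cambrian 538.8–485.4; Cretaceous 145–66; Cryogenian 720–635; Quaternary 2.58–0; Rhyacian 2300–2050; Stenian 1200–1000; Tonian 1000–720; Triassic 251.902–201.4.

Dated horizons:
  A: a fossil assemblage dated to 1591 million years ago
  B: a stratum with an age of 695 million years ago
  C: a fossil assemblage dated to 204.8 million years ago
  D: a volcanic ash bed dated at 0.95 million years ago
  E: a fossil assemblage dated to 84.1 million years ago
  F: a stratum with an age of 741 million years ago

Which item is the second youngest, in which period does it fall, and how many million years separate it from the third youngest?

Sorted youngest-first by Ma: D (0.95), E (84.1), C (204.8), B (695), F (741), A (1591).
The second youngest is E at 84.1 Ma, which lies in 145–66 Ma: the Cretaceous.
The third youngest is C at 204.8 Ma; separation = |84.1 − 204.8| = 120.7 Myr.

E, in the Cretaceous; 120.7 million years to C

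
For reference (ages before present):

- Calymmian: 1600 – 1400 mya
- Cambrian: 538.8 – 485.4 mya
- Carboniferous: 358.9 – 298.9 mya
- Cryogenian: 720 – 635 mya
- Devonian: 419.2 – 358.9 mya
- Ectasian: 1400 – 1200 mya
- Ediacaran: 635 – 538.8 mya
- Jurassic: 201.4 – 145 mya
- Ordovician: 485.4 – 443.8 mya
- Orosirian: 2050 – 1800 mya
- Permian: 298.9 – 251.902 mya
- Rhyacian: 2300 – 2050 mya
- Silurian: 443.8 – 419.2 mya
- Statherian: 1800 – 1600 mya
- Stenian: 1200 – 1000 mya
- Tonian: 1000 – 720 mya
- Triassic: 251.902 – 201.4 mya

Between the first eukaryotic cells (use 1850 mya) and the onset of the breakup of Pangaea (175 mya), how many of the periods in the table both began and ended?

1850 Ma sits inside the Orosirian (2050–1800) and 175 Ma inside the Jurassic (201.4–145); neither of those is wholly between the two dates.
The listed periods lying completely between them are Statherian, Calymmian, Ectasian, Stenian, Tonian, Cryogenian, Ediacaran, Cambrian, Ordovician, Silurian, Devonian, Carboniferous, Permian, Triassic — 14 in all.

14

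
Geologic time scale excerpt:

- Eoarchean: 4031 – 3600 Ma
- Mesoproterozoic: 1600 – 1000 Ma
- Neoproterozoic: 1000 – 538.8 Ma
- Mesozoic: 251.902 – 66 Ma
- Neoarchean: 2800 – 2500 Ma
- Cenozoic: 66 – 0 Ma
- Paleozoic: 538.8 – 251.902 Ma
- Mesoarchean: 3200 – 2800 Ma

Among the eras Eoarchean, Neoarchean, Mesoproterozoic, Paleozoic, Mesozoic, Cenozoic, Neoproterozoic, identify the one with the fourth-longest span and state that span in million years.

Neoarchean, 300 million years

Durations: Eoarchean 431; Neoarchean 300; Mesoproterozoic 600; Paleozoic 286.898; Mesozoic 185.902; Cenozoic 66; Neoproterozoic 461.2 Myr.
Sorted longest-first: Mesoproterozoic (600), Neoproterozoic (461.2), Eoarchean (431), Neoarchean (300), Paleozoic (286.898), Mesozoic (185.902), Cenozoic (66).
The fourth longest is Neoarchean at 300 Myr.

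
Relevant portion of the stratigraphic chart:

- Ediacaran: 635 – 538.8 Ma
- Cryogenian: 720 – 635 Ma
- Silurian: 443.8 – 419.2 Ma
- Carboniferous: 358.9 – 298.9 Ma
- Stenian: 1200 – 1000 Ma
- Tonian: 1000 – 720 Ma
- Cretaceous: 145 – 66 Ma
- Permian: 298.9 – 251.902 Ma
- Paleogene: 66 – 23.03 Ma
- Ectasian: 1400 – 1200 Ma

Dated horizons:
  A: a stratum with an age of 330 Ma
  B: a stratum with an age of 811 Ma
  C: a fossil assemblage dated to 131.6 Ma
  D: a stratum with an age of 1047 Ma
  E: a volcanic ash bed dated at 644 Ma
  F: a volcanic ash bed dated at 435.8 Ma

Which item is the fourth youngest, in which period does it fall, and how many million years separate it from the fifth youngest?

E, in the Cryogenian; 167 million years to B

Smaller Ma means younger, so youngest first: C 131.6 < A 330 < F 435.8 < E 644 < B 811 < D 1047.
Counting 4 along gives E (644 Ma); the excerpt puts that inside the Cryogenian, 720–635 Ma.
Next in line is B (811 Ma), and 811 − 644 = 167 Myr.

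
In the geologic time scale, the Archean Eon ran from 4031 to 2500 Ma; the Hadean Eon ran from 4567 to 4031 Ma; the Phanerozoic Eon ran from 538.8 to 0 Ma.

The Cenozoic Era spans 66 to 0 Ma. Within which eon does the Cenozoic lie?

The Cenozoic (66–0 Ma) lies entirely within 538.8–0 Ma, the Phanerozoic Eon.

Phanerozoic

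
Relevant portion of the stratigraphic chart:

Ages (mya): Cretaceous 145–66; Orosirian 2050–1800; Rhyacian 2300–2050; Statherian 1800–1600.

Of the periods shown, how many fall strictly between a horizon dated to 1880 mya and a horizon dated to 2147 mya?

Checking each listed span, none has both start < 2147 Ma and end > 1880 Ma — every period straddles one of the two dates or lies outside them — so the count is 0.

0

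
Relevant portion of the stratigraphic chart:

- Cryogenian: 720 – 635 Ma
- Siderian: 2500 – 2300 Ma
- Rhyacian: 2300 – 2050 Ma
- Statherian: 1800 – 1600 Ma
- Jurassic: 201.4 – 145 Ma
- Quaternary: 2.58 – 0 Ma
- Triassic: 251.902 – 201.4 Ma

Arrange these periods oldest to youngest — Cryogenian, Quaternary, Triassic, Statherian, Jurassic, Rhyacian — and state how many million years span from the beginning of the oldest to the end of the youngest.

Start ages (Ma): Rhyacian 2300, Statherian 1800, Cryogenian 720, Triassic 251.902, Jurassic 201.4, Quaternary 2.58.
Ordered oldest to youngest: Rhyacian, Statherian, Cryogenian, Triassic, Jurassic, Quaternary.
Span = 2300 − 0 = 2300 Myr.

Rhyacian, Statherian, Cryogenian, Triassic, Jurassic, Quaternary; total span 2300 Myr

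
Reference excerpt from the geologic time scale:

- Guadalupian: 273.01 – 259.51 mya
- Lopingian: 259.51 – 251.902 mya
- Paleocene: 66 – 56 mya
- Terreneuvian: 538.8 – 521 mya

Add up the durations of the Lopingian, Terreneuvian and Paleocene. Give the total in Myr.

35.408 million years

Each duration: Lopingian = 7.608; Terreneuvian = 17.8; Paleocene = 10.
Sum: 7.608 + 17.8 + 10 = 35.408 Myr.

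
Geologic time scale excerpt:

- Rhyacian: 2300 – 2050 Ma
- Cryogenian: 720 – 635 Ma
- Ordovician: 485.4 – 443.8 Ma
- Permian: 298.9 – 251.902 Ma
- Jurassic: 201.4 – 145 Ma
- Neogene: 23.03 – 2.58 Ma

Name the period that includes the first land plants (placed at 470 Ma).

470 Ma lies between 485.4 and 443.8 Ma, so it falls in the Ordovician.

Ordovician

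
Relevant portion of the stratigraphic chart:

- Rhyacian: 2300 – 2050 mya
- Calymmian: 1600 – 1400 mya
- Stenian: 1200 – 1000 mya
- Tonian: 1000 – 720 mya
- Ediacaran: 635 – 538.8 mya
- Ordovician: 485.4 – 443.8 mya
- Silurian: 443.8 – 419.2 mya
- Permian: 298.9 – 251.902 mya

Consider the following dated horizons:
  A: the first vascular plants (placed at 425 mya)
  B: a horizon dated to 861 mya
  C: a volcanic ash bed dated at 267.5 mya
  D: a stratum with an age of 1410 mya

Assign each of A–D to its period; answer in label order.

A — Silurian; B — Tonian; C — Permian; D — Calymmian

Match each age against the start–end ranges in the excerpt: A = 425 Ma → Silurian (443.8–419.2); B = 861 Ma → Tonian (1000–720); C = 267.5 Ma → Permian (298.9–251.902); D = 1410 Ma → Calymmian (1600–1400).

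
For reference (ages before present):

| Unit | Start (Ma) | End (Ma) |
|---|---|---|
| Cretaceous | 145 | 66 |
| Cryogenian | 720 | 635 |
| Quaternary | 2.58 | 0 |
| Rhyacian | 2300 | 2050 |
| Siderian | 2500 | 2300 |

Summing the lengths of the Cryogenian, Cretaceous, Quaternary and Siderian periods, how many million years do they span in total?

Duration is start − end for each: (720 − 635) + (145 − 66) + (2.58 − 0) + (2500 − 2300).
That is 85 + 79 + 2.58 + 200, which totals 366.58 million years.

366.58 million years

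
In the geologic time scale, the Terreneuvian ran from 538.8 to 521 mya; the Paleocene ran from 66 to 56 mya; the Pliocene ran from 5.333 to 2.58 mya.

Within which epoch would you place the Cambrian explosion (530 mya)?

Terreneuvian

530 Ma lies between 538.8 and 521 Ma, so it falls in the Terreneuvian.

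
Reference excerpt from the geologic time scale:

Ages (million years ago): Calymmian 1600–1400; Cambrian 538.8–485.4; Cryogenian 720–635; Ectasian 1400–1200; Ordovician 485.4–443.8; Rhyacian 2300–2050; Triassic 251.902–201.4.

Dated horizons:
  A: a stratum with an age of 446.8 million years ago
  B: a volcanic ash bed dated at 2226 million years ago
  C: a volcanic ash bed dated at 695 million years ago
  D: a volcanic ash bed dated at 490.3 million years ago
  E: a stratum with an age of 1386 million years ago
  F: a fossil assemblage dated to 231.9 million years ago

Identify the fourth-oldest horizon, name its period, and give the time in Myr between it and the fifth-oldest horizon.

D, in the Cambrian; 43.5 million years to A

Larger Ma means older, so oldest first: B 2226 > E 1386 > C 695 > D 490.3 > A 446.8 > F 231.9.
Counting 4 along gives D (490.3 Ma); the excerpt puts that inside the Cambrian, 538.8–485.4 Ma.
Next in line is A (446.8 Ma), and 490.3 − 446.8 = 43.5 Myr.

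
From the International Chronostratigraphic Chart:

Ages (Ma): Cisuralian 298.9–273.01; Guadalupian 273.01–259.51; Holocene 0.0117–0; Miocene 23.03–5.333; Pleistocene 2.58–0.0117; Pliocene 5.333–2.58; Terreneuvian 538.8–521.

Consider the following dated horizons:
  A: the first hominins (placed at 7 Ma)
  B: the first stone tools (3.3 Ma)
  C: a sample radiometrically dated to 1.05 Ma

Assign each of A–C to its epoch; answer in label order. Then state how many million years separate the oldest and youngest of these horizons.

A: 7 Ma lies in 23.03–5.333 Ma, so Miocene.
B: 3.3 Ma lies in 5.333–2.58 Ma, so Pliocene.
C: 1.05 Ma lies in 2.58–0.0117 Ma, so Pleistocene.
Oldest = 7 Ma, youngest = 1.05 Ma → span 5.95 Myr.

A — Miocene; B — Pliocene; C — Pleistocene; span 5.95 million years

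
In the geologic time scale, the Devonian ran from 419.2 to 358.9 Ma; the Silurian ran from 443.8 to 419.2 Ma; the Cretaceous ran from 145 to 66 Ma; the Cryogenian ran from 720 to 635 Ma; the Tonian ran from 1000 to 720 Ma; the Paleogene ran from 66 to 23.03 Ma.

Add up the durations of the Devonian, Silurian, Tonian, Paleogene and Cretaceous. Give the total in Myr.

486.87 million years

Duration is start − end for each: (419.2 − 358.9) + (443.8 − 419.2) + (1000 − 720) + (66 − 23.03) + (145 − 66).
That is 60.3 + 24.6 + 280 + 42.97 + 79, which totals 486.87 million years.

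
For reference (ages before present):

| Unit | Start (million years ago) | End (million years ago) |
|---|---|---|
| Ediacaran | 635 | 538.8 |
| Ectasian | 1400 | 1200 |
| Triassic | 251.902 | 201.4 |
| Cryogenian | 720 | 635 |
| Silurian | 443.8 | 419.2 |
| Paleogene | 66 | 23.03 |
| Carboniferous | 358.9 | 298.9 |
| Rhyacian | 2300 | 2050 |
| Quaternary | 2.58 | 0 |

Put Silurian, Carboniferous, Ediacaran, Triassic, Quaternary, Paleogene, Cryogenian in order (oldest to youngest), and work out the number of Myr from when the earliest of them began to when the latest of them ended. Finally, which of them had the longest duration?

Start ages (Ma): Cryogenian 720, Ediacaran 635, Silurian 443.8, Carboniferous 358.9, Triassic 251.902, Paleogene 66, Quaternary 2.58.
Ordered oldest to youngest: Cryogenian, Ediacaran, Silurian, Carboniferous, Triassic, Paleogene, Quaternary.
Span = 720 − 0 = 720 Myr.
Durations: Cryogenian 85, Quaternary 2.58, Carboniferous 60, Triassic 50.502, Ediacaran 96.2, Paleogene 42.97, Silurian 24.6 → longest is Ediacaran (96.2 Myr).

Cryogenian, Ediacaran, Silurian, Carboniferous, Triassic, Paleogene, Quaternary; total span 720 Myr; longest is Ediacaran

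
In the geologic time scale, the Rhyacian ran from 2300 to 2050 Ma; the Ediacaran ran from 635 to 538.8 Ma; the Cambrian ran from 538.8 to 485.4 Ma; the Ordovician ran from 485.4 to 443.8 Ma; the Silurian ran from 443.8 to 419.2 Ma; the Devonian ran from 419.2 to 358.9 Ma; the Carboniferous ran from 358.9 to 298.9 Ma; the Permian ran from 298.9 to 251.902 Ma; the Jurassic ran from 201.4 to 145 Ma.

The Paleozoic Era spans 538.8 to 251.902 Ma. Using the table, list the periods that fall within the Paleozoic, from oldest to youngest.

Periods with both bounds inside 538.8–251.902 Ma: Cambrian (538.8–485.4), Ordovician (485.4–443.8), Silurian (443.8–419.2), Devonian (419.2–358.9), Carboniferous (358.9–298.9), Permian (298.9–251.902).

Cambrian, Ordovician, Silurian, Devonian, Carboniferous, Permian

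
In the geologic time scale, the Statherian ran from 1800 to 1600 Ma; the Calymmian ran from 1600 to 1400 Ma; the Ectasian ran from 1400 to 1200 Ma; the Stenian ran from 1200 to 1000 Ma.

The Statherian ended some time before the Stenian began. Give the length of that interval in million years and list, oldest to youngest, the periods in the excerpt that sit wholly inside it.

The Statherian closes at 1600 Ma and the Stenian opens at 1200 Ma, so the interval is 1600 − 1200 = 400 Myr.
A period fits inside if it starts at or after 1600 Ma and ends at or before 1200 Ma; oldest first that gives Calymmian, Ectasian.

400 million years; Calymmian, Ectasian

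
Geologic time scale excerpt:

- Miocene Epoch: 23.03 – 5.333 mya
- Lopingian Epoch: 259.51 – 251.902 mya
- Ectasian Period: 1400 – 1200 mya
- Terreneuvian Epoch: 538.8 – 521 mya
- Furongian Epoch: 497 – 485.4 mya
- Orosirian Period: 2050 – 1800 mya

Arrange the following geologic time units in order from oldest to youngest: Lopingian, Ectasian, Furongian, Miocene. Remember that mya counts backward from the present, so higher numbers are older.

Ectasian, then Furongian, then Lopingian, then Miocene

Read off each span (Ma): Lopingian 259.51–251.902; Ectasian 1400–1200; Furongian 497–485.4; Miocene 23.03–5.333.
Larger Ma is older, so oldest→youngest is Ectasian, Furongian, Lopingian, Miocene.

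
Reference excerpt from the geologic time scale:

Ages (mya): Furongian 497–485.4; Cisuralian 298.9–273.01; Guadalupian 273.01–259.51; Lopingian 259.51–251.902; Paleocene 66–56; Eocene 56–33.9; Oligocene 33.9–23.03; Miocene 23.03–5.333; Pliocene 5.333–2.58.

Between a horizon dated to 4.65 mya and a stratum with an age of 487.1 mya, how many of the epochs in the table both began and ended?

7

487.1 Ma sits inside the Furongian (497–485.4) and 4.65 Ma inside the Pliocene (5.333–2.58); neither of those is wholly between the two dates.
The listed epochs lying completely between them are Cisuralian, Guadalupian, Lopingian, Paleocene, Eocene, Oligocene, Miocene — 7 in all.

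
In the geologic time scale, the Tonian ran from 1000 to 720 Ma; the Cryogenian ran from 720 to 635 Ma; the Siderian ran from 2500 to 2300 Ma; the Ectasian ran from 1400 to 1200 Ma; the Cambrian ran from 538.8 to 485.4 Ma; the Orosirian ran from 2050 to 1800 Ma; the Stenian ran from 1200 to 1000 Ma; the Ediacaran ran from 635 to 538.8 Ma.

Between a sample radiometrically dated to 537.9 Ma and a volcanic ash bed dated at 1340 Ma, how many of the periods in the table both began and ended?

4

The older date is 1340 Ma and the younger is 537.9 Ma.
Periods with start < 1340 and end > 537.9 Ma: Stenian (1200–1000), Tonian (1000–720), Cryogenian (720–635), Ediacaran (635–538.8).
That is 4 complete periods.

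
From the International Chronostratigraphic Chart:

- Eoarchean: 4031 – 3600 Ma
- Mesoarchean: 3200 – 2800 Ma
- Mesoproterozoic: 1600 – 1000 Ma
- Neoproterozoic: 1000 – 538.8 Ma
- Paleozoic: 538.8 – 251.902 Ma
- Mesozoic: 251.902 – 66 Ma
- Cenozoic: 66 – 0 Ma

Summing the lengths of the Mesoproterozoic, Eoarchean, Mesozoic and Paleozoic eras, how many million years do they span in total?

Duration is start − end for each: (1600 − 1000) + (4031 − 3600) + (251.902 − 66) + (538.8 − 251.902).
That is 600 + 431 + 185.902 + 286.898, which totals 1503.8 million years.

1503.8 million years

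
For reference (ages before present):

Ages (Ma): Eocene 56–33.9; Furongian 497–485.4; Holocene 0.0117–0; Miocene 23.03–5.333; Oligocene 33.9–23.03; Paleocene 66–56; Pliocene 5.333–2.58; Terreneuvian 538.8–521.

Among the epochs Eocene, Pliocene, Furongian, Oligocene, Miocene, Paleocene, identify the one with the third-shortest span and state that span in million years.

Oligocene, 10.87 million years

Start − end for each: Eocene 56 − 33.9 = 22.1; Pliocene 5.333 − 2.58 = 2.753; Furongian 497 − 485.4 = 11.6; Oligocene 33.9 − 23.03 = 10.87; Miocene 23.03 − 5.333 = 17.697; Paleocene 66 − 56 = 10.
Ranking these from shortest: Pliocene < Paleocene < Oligocene < Furongian < Miocene < Eocene.
Position 3 in that ranking is Oligocene, which lasted 10.87 Myr.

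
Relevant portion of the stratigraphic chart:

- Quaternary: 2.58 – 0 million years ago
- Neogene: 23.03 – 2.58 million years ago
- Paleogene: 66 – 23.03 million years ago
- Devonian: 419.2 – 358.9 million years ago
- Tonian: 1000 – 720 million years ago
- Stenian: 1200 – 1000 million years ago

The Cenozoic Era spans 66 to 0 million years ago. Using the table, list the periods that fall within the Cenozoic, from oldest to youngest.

Paleogene, Neogene, Quaternary

Periods with both bounds inside 66–0 Ma: Paleogene (66–23.03), Neogene (23.03–2.58), Quaternary (2.58–0).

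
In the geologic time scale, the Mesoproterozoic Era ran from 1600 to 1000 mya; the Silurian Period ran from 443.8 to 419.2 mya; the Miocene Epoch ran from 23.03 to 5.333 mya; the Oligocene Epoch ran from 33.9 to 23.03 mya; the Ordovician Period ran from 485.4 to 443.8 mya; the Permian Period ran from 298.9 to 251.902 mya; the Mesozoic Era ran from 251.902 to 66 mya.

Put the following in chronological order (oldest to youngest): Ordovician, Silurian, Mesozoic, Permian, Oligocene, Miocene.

Ordovician, Silurian, Permian, Mesozoic, Oligocene, Miocene

Sorting by start age (descending Ma, since larger Ma = older): Ordovician start 485.4, Silurian start 443.8, Permian start 298.9, Mesozoic start 251.902, Oligocene start 33.9, Miocene start 23.03.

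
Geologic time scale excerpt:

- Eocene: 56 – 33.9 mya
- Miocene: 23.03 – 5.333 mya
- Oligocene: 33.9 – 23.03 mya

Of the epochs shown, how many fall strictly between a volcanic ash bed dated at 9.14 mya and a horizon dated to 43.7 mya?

1

43.7 Ma sits inside the Eocene (56–33.9) and 9.14 Ma inside the Miocene (23.03–5.333); neither of those is wholly between the two dates.
The listed epochs lying completely between them are Oligocene — 1 in all.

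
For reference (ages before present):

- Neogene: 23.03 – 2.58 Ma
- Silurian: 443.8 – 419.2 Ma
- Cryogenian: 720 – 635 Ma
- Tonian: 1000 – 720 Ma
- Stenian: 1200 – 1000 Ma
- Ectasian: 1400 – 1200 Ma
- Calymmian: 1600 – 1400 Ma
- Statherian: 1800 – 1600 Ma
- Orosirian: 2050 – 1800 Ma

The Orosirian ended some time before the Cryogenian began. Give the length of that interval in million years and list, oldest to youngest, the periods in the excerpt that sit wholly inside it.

End of Orosirian = 1800 Ma; start of Cryogenian = 720 Ma.
Gap = 1800 − 720 = 1080 Myr.
Periods wholly inside 1800–720 Ma: Statherian (1800–1600), Calymmian (1600–1400), Ectasian (1400–1200), Stenian (1200–1000), Tonian (1000–720).

1080 million years; Statherian, Calymmian, Ectasian, Stenian, Tonian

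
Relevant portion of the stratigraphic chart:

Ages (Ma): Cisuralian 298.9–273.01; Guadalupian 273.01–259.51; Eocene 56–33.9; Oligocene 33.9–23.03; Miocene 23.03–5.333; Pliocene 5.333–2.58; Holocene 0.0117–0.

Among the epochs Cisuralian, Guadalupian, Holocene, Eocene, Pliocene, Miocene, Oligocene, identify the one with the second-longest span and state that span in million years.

Durations: Cisuralian 25.89; Guadalupian 13.5; Holocene 0.0117; Eocene 22.1; Pliocene 2.753; Miocene 17.697; Oligocene 10.87 Myr.
Sorted longest-first: Cisuralian (25.89), Eocene (22.1), Miocene (17.697), Guadalupian (13.5), Oligocene (10.87), Pliocene (2.753), Holocene (0.0117).
The second longest is Eocene at 22.1 Myr.

Eocene, 22.1 million years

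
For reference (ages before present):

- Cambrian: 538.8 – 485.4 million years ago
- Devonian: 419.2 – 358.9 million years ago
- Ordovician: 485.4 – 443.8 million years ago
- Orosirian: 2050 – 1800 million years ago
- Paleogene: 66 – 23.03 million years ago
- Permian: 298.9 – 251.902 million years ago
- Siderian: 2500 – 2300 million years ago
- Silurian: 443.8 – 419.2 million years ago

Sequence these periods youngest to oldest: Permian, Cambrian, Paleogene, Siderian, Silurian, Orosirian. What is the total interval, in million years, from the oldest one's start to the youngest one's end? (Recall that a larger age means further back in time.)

Paleogene, Permian, Silurian, Cambrian, Orosirian, Siderian; total span 2476.97 Myr

From the excerpt: Permian 298.9–251.902; Cambrian 538.8–485.4; Paleogene 66–23.03; Siderian 2500–2300; Silurian 443.8–419.2; Orosirian 2050–1800 (Ma).
Larger Ma is earlier, so the oldest is Siderian and the youngest is Paleogene; youngest to oldest: Paleogene, Permian, Silurian, Cambrian, Orosirian, Siderian.
Oldest start 2500 minus youngest end 23.03 gives 2476.97 Myr overall.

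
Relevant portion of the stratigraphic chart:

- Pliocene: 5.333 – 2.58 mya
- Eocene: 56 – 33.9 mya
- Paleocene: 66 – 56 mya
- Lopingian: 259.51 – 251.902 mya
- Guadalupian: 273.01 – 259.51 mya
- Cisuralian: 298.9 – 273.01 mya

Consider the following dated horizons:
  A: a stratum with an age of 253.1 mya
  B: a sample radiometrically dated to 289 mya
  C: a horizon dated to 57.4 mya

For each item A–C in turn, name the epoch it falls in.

A — Lopingian; B — Cisuralian; C — Paleocene

A: 253.1 Ma lies in 259.51–251.902 Ma, so Lopingian.
B: 289 Ma lies in 298.9–273.01 Ma, so Cisuralian.
C: 57.4 Ma lies in 66–56 Ma, so Paleocene.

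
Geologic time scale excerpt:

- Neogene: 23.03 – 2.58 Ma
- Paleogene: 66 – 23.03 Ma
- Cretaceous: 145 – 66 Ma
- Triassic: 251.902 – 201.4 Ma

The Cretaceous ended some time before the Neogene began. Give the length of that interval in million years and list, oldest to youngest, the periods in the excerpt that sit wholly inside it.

End of Cretaceous = 66 Ma; start of Neogene = 23.03 Ma.
Gap = 66 − 23.03 = 42.97 Myr.
Periods wholly inside 66–23.03 Ma: Paleogene (66–23.03).

42.97 million years; Paleogene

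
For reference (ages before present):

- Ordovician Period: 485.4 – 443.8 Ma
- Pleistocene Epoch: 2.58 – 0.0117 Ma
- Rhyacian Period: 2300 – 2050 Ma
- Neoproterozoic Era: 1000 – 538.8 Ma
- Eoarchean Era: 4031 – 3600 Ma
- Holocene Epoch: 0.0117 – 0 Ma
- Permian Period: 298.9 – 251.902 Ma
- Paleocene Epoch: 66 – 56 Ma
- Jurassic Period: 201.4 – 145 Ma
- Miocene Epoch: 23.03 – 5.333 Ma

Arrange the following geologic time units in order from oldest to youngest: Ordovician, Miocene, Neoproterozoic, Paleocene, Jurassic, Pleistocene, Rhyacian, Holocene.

Read off each span (Ma): Ordovician 485.4–443.8; Miocene 23.03–5.333; Neoproterozoic 1000–538.8; Paleocene 66–56; Jurassic 201.4–145; Pleistocene 2.58–0.0117; Rhyacian 2300–2050; Holocene 0.0117–0.
Larger Ma is older, so oldest→youngest is Rhyacian, Neoproterozoic, Ordovician, Jurassic, Paleocene, Miocene, Pleistocene, Holocene.

Rhyacian, Neoproterozoic, Ordovician, Jurassic, Paleocene, Miocene, Pleistocene, Holocene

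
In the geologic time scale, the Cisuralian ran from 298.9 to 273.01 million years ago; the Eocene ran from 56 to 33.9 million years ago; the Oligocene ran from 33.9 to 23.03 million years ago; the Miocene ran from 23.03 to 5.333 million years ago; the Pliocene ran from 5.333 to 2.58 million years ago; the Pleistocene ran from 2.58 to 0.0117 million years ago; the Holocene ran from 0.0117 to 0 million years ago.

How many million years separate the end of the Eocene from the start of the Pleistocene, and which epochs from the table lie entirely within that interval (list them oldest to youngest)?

The Eocene closes at 33.9 Ma and the Pleistocene opens at 2.58 Ma, so the interval is 33.9 − 2.58 = 31.32 Myr.
An epoch fits inside if it starts at or after 33.9 Ma and ends at or before 2.58 Ma; oldest first that gives Oligocene, Miocene, Pliocene.

31.32 million years; Oligocene, Miocene, Pliocene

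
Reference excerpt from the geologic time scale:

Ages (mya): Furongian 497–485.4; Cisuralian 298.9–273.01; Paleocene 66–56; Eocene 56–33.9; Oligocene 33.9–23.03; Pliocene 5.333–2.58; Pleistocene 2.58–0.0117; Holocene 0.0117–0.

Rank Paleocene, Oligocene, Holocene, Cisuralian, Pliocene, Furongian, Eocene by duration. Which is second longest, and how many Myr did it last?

Eocene, 22.1 million years

Durations: Paleocene 10; Oligocene 10.87; Holocene 0.0117; Cisuralian 25.89; Pliocene 2.753; Furongian 11.6; Eocene 22.1 Myr.
Sorted longest-first: Cisuralian (25.89), Eocene (22.1), Furongian (11.6), Oligocene (10.87), Paleocene (10), Pliocene (2.753), Holocene (0.0117).
The second longest is Eocene at 22.1 Myr.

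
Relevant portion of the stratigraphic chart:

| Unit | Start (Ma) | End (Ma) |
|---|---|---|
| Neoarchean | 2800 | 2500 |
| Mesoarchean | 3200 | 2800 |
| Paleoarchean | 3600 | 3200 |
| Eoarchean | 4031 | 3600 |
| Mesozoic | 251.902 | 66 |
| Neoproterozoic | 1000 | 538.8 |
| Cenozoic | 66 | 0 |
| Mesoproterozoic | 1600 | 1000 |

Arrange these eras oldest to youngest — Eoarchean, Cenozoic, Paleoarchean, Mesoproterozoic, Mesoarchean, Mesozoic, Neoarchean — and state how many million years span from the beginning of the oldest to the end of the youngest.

From the excerpt: Eoarchean 4031–3600; Cenozoic 66–0; Paleoarchean 3600–3200; Mesoproterozoic 1600–1000; Mesoarchean 3200–2800; Mesozoic 251.902–66; Neoarchean 2800–2500 (Ma).
Larger Ma is earlier, so the oldest is Eoarchean and the youngest is Cenozoic; oldest to youngest: Eoarchean, Paleoarchean, Mesoarchean, Neoarchean, Mesoproterozoic, Mesozoic, Cenozoic.
Oldest start 4031 minus youngest end 0 gives 4031 Myr overall.

Eoarchean → Paleoarchean → Mesoarchean → Neoarchean → Mesoproterozoic → Mesozoic → Cenozoic; total span 4031 Myr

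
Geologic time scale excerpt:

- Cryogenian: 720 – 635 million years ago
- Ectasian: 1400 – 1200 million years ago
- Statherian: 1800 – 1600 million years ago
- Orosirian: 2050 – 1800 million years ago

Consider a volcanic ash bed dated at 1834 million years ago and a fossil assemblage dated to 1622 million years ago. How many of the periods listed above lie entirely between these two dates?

0

Checking each listed span, none has both start < 1834 Ma and end > 1622 Ma — every period straddles one of the two dates or lies outside them — so the count is 0.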